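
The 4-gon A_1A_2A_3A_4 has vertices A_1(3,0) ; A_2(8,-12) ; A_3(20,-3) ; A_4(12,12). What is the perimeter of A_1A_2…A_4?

60

|A_1A_2| = √((5)² + (-12)²) = √169 = 13
|A_2A_3| = √((12)² + (9)²) = √225 = 15
|A_3A_4| = √((-8)² + (15)²) = √289 = 17
|A_4A_1| = √((-9)² + (-12)²) = √225 = 15
Perimeter = 13 + 15 + 17 + 15 = 60.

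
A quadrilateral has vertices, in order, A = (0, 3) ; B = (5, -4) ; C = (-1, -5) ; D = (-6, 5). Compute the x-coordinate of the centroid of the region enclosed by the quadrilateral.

Apply the shoelace (surveyor's) formula. First the cross-terms c_i = x_i·y_{i+1} − x_{i+1}·y_i:
  -15, -29, -35, -18  ⇒  2A = -97, A = -48.5.
Then Σ (x_i + x_{i+1})·c_i = 162, so x̄ = 162 / (6·(-48.5)) = -54/97.

-54/97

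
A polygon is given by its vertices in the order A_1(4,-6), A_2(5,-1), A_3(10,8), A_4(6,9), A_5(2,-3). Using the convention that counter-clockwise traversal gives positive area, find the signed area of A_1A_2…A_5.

Cross-terms: 26, 50, 42, -36, 0  ⇒  Σ = 82
Signed area = Σ/2 = 41 (positive ⇒ counter-clockwise traversal).

41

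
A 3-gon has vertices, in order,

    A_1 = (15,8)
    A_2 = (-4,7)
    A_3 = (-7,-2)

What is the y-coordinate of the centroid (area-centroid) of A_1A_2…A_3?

Apply the shoelace (surveyor's) formula. First the cross-terms c_i = x_i·y_{i+1} − x_{i+1}·y_i:
  137, 57, -26  ⇒  2A = 168, A = 84.
Then Σ (y_i + y_{i+1})·c_i = 2184, so ȳ = 2184 / (6·84) = 13/3.

13/3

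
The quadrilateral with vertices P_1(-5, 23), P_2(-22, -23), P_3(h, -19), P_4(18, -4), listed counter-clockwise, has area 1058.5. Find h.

18

Write out the shoelace sum; only the two edges meeting at P_3 involve h:
2·Area = [((-22)·(-19) − h·(-23)) + (h·(-4) − 18·(-19))] + 1015
       = 19·h + 1775 = 2117
⇒ h = 18.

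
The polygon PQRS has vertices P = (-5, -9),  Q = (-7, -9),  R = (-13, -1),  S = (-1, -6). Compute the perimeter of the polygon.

30

|PQ| = √((-2)² + (0)²) = √4 = 2
|QR| = √((-6)² + (8)²) = √100 = 10
|RS| = √((12)² + (-5)²) = √169 = 13
|SP| = √((-4)² + (-3)²) = √25 = 5
Perimeter = 2 + 10 + 13 + 5 = 30.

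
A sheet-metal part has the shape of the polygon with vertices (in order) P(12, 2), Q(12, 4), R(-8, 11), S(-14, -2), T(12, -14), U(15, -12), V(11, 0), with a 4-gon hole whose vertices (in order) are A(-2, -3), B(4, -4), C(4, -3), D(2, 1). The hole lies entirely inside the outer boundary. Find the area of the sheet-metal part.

Outer boundary:
Apply Gauss's area formula: 2A = Σ (x_i·y_{i+1} − x_{i+1}·y_i), indices taken mod 7.
P→Q: (12)(4) − (12)(2) = 24
Q→R: (12)(11) − (-8)(4) = 164
R→S: (-8)(-2) − (-14)(11) = 170
S→T: (-14)(-14) − (12)(-2) = 220
T→U: (12)(-12) − (15)(-14) = 66
U→V: (15)(0) − (11)(-12) = 132
V→P: (11)(2) − (12)(0) = 22
Σ = 798
Area = |Σ|/2 = 399.
Hole:
A→B: (-2)(-4) − (4)(-3) = 20
B→C: (4)(-3) − (4)(-4) = 4
C→D: (4)(1) − (2)(-3) = 10
D→A: (2)(-3) − (-2)(1) = -4
Σ = 30
Area = |Σ|/2 = 15.
Net area = 399 − 15 = 384.

384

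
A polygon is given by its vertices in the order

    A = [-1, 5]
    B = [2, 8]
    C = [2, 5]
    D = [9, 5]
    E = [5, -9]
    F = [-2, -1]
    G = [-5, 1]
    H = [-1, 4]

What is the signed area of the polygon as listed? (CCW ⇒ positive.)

-107.5

Apply the shoelace formula: 2A = Σ (x_i·y_{i+1} − x_{i+1}·y_i), indices taken mod 8.
Cross-terms: -18, -6, -35, -106, -23, -7, -19, -1  ⇒  Σ = -215
Signed area = Σ/2 = -107.5 (negative ⇒ clockwise traversal).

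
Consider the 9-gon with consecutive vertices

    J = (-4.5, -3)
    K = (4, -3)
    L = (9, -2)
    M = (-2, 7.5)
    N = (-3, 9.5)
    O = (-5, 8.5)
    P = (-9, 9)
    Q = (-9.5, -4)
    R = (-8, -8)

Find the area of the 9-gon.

Σ = (25.5) + (19) + (63.5) + (3.5) + (22) + (31.5) + (121.5) + (44) + (-12) = 318.5
Area = |Σ|/2 = 159.25.

159.25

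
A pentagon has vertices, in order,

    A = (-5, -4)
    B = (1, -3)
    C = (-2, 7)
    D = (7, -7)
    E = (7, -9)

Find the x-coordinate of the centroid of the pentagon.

33/17

Apply the shoelace (surveyor's) formula. First the cross-terms c_i = x_i·y_{i+1} − x_{i+1}·y_i:
  19, 1, -35, -14, -73  ⇒  2A = -102, A = -51.
Then Σ (x_i + x_{i+1})·c_i = -594, so x̄ = -594 / (6·(-51)) = 33/17.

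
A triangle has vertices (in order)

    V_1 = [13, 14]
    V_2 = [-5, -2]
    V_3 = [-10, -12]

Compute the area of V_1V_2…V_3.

50

Σ = (44) + (40) + (16) = 100
Area = |Σ|/2 = 50.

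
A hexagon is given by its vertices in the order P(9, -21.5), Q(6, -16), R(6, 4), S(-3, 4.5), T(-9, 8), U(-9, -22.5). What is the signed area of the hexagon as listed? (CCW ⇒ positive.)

415.5

Apply the surveyor's formula: 2A = Σ (x_i·y_{i+1} − x_{i+1}·y_i), indices taken mod 6.
Σ = (-15) + (120) + (39) + (16.5) + (274.5) + (396) = 831
Signed area = Σ/2 = 415.5 (positive ⇒ counter-clockwise traversal).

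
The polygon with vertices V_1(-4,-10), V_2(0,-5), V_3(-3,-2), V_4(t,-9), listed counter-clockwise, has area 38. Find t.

Write out the shoelace sum; only the two edges meeting at V_4 involve t:
2·Area = [((-3)·(-9) − t·(-2)) + (t·(-10) − (-4)·(-9))] + 5
       = -8·t + -4 = 76
⇒ t = -10.

-10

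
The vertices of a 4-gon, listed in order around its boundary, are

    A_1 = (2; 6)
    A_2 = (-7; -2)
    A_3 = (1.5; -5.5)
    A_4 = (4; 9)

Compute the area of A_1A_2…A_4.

Apply the shoelace (surveyor's) formula: 2A = Σ (x_i·y_{i+1} − x_{i+1}·y_i), indices taken mod 4.
Σ = (38) + (41.5) + (35.5) + (6) = 121
Area = |Σ|/2 = 60.5.

60.5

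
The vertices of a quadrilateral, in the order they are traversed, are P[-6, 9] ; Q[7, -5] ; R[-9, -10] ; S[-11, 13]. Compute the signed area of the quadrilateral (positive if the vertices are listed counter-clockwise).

Apply the shoelace (surveyor's) formula: 2A = Σ (x_i·y_{i+1} − x_{i+1}·y_i), indices taken mod 4.
Cross-terms: -33, -115, -227, -21  ⇒  Σ = -396
Signed area = Σ/2 = -198 (negative ⇒ clockwise traversal).

-198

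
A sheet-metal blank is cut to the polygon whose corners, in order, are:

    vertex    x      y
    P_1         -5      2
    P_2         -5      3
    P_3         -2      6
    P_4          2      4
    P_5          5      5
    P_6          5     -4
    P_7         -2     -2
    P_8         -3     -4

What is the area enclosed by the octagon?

73

Apply the surveyor's formula: 2A = Σ (x_i·y_{i+1} − x_{i+1}·y_i), indices taken mod 8.
P_1→P_2: (-5)(3) − (-5)(2) = -5
P_2→P_3: (-5)(6) − (-2)(3) = -24
P_3→P_4: (-2)(4) − (2)(6) = -20
P_4→P_5: (2)(5) − (5)(4) = -10
P_5→P_6: (5)(-4) − (5)(5) = -45
P_6→P_7: (5)(-2) − (-2)(-4) = -18
P_7→P_8: (-2)(-4) − (-3)(-2) = 2
P_8→P_1: (-3)(2) − (-5)(-4) = -26
Σ = -146
Area = |Σ|/2 = 73.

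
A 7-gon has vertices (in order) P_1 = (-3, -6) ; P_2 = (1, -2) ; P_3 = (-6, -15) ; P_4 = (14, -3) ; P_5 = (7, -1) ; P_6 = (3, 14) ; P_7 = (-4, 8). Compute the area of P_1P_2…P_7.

Apply the shoelace formula: 2A = Σ (x_i·y_{i+1} − x_{i+1}·y_i), indices taken mod 7.
P_1→P_2: (-3)(-2) − (1)(-6) = 12
P_2→P_3: (1)(-15) − (-6)(-2) = -27
P_3→P_4: (-6)(-3) − (14)(-15) = 228
P_4→P_5: (14)(-1) − (7)(-3) = 7
P_5→P_6: (7)(14) − (3)(-1) = 101
P_6→P_7: (3)(8) − (-4)(14) = 80
P_7→P_1: (-4)(-6) − (-3)(8) = 48
Σ = 449
Area = |Σ|/2 = 224.5.

224.5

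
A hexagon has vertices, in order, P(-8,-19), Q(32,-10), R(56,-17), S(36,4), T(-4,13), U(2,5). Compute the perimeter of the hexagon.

|PQ| = √((40)² + (9)²) = √1681 = 41
|QR| = √((24)² + (-7)²) = √625 = 25
|RS| = √((-20)² + (21)²) = √841 = 29
|ST| = √((-40)² + (9)²) = √1681 = 41
|TU| = √((6)² + (-8)²) = √100 = 10
|UP| = √((-10)² + (-24)²) = √676 = 26
Perimeter = 41 + 25 + 29 + 41 + 10 + 26 = 172.

172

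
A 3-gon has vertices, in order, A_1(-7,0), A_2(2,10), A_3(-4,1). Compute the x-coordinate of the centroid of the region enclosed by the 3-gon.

-3

Apply Gauss's area formula. First the cross-terms c_i = x_i·y_{i+1} − x_{i+1}·y_i:
  -70, 42, 7  ⇒  2A = -21, A = -10.5.
Then Σ (x_i + x_{i+1})·c_i = 189, so x̄ = 189 / (6·(-10.5)) = -3.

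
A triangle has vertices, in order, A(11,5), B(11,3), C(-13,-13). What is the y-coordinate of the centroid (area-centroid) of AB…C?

Apply Gauss's area formula. First the cross-terms c_i = x_i·y_{i+1} − x_{i+1}·y_i:
  -22, -104, 78  ⇒  2A = -48, A = -24.
Then Σ (y_i + y_{i+1})·c_i = 240, so ȳ = 240 / (6·(-24)) = -5/3.

-5/3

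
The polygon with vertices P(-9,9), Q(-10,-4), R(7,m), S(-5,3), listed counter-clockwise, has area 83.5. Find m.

-2

Write out the shoelace sum; only the two edges meeting at R involve m:
2·Area = [((-10)·m − 7·(-4)) + (7·3 − (-5)·m)] + 108
       = -5·m + 157 = 167
⇒ m = -2.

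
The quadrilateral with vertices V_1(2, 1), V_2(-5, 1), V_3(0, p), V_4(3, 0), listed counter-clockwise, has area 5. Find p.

The doubled signed area Σ (x_i y_{i+1} − x_{i+1} y_i) is linear in p.
With p=0 it equals 10; the coefficient of p is -8 (from the two edges through V_3).
So -8·p + 10 = 2·5 = 10 ⇒ p = 0.

0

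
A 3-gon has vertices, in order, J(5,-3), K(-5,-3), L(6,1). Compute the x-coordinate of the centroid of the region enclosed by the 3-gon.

Apply the surveyor's formula. First the cross-terms c_i = x_i·y_{i+1} − x_{i+1}·y_i:
  -30, 13, -23  ⇒  2A = -40, A = -20.
Then Σ (x_i + x_{i+1})·c_i = -240, so x̄ = -240 / (6·(-20)) = 2.

2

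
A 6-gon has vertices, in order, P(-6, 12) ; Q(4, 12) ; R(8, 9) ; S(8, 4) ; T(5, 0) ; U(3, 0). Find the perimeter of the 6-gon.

|PQ| = √((10)² + (0)²) = √100 = 10
|QR| = √((4)² + (-3)²) = √25 = 5
|RS| = √((0)² + (-5)²) = √25 = 5
|ST| = √((-3)² + (-4)²) = √25 = 5
|TU| = √((-2)² + (0)²) = √4 = 2
|UP| = √((-9)² + (12)²) = √225 = 15
Perimeter = 10 + 5 + 5 + 5 + 2 + 15 = 42.

42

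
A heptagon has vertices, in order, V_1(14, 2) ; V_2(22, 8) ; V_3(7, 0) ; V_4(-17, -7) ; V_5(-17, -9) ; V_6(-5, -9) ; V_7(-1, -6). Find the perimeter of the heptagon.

88

|V_1V_2| = √((8)² + (6)²) = √100 = 10
|V_2V_3| = √((-15)² + (-8)²) = √289 = 17
|V_3V_4| = √((-24)² + (-7)²) = √625 = 25
|V_4V_5| = √((0)² + (-2)²) = √4 = 2
|V_5V_6| = √((12)² + (0)²) = √144 = 12
|V_6V_7| = √((4)² + (3)²) = √25 = 5
|V_7V_1| = √((15)² + (8)²) = √289 = 17
Perimeter = 10 + 17 + 25 + 2 + 12 + 5 + 17 = 88.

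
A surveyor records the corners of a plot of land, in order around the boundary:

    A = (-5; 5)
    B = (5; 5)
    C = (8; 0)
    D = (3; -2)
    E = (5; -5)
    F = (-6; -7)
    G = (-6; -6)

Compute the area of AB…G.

Apply the shoelace formula: 2A = Σ (x_i·y_{i+1} − x_{i+1}·y_i), indices taken mod 7.
Σ = (-50) + (-40) + (-16) + (-5) + (-65) + (-6) + (-60) = -242
Area = |Σ|/2 = 121.

121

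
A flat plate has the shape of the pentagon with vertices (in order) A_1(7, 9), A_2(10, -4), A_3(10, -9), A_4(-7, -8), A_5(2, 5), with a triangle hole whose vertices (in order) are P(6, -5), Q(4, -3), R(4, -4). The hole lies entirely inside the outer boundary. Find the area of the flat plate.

Outer boundary:
Apply the shoelace formula: 2A = Σ (x_i·y_{i+1} − x_{i+1}·y_i), indices taken mod 5.
Σ = (-118) + (-50) + (-143) + (-19) + (-17) = -347
Area = |Σ|/2 = 173.5.
Hole:
Apply the shoelace (surveyor's) formula: 2A = Σ (x_i·y_{i+1} − x_{i+1}·y_i), indices taken mod 3.
Cross-terms: 2, -4, 4  ⇒  Σ = 2
Area = |Σ|/2 = 1.
Net area = 173.5 − 1 = 172.5.

172.5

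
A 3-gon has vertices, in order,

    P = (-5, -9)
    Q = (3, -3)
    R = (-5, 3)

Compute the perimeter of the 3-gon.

|PQ| = √((8)² + (6)²) = √100 = 10
|QR| = √((-8)² + (6)²) = √100 = 10
|RP| = √((0)² + (-12)²) = √144 = 12
Perimeter = 10 + 10 + 12 = 32.

32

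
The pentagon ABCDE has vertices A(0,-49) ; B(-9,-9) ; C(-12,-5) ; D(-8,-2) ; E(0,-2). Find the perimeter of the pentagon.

106

|AB| = √((-9)² + (40)²) = √1681 = 41
|BC| = √((-3)² + (4)²) = √25 = 5
|CD| = √((4)² + (3)²) = √25 = 5
|DE| = √((8)² + (0)²) = √64 = 8
|EA| = √((0)² + (-47)²) = √2209 = 47
Perimeter = 41 + 5 + 5 + 8 + 47 = 106.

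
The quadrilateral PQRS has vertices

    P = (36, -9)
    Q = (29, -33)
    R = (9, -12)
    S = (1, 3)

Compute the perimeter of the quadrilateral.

108

|PQ| = √((-7)² + (-24)²) = √625 = 25
|QR| = √((-20)² + (21)²) = √841 = 29
|RS| = √((-8)² + (15)²) = √289 = 17
|SP| = √((35)² + (-12)²) = √1369 = 37
Perimeter = 25 + 29 + 17 + 37 = 108.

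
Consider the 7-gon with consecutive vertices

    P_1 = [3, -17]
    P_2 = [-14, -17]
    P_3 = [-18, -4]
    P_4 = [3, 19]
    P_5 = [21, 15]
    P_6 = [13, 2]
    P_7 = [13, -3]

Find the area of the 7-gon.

Apply the shoelace (surveyor's) formula: 2A = Σ (x_i·y_{i+1} − x_{i+1}·y_i), indices taken mod 7.
Cross-terms: -289, -250, -330, -354, -153, -65, -212  ⇒  Σ = -1653
Area = |Σ|/2 = 826.5.

826.5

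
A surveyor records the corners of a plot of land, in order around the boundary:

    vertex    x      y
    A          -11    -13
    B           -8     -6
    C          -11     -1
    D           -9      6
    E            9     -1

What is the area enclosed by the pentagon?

Σ = (-38) + (-58) + (-75) + (-45) + (-128) = -344
Area = |Σ|/2 = 172.

172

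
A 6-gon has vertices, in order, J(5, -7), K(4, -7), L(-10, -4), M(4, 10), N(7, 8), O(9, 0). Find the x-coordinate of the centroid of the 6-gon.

299/210

Apply the surveyor's formula. First the cross-terms c_i = x_i·y_{i+1} − x_{i+1}·y_i:
  -7, -86, -84, -38, -72, -63  ⇒  2A = -350, A = -175.
Then Σ (x_i + x_{i+1})·c_i = -1495, so x̄ = -1495 / (6·(-175)) = 299/210.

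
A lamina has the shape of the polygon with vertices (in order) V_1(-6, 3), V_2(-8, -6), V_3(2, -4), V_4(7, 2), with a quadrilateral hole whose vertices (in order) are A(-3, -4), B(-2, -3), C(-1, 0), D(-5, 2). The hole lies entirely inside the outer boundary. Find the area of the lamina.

73.5

Outer boundary:
Σ = (60) + (44) + (32) + (33) = 169
Area = |Σ|/2 = 84.5.
Hole:
Apply the shoelace (surveyor's) formula: 2A = Σ (x_i·y_{i+1} − x_{i+1}·y_i), indices taken mod 4.
Cross-terms: 1, -3, -2, 26  ⇒  Σ = 22
Area = |Σ|/2 = 11.
Net area = 84.5 − 11 = 73.5.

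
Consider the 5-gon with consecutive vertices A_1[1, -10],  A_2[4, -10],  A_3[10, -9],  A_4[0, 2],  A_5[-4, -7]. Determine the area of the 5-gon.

Σ = (30) + (64) + (20) + (8) + (47) = 169
Area = |Σ|/2 = 84.5.

84.5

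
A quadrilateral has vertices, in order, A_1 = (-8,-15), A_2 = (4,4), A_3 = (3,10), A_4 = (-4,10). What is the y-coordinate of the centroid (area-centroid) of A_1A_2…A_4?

Apply the shoelace (surveyor's) formula. First the cross-terms c_i = x_i·y_{i+1} − x_{i+1}·y_i:
  28, 28, 70, 140  ⇒  2A = 266, A = 133.
Then Σ (y_i + y_{i+1})·c_i = 784, so ȳ = 784 / (6·133) = 56/57.

56/57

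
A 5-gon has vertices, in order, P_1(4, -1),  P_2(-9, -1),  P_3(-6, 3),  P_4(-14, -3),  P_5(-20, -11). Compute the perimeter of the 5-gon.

|P_1P_2| = √((-13)² + (0)²) = √169 = 13
|P_2P_3| = √((3)² + (4)²) = √25 = 5
|P_3P_4| = √((-8)² + (-6)²) = √100 = 10
|P_4P_5| = √((-6)² + (-8)²) = √100 = 10
|P_5P_1| = √((24)² + (10)²) = √676 = 26
Perimeter = 13 + 5 + 10 + 10 + 26 = 64.

64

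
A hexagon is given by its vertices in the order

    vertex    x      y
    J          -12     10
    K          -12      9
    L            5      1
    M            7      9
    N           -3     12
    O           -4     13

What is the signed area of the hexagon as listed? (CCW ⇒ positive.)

Apply Gauss's area formula: 2A = Σ (x_i·y_{i+1} − x_{i+1}·y_i), indices taken mod 6.
J→K: (-12)(9) − (-12)(10) = 12
K→L: (-12)(1) − (5)(9) = -57
L→M: (5)(9) − (7)(1) = 38
M→N: (7)(12) − (-3)(9) = 111
N→O: (-3)(13) − (-4)(12) = 9
O→J: (-4)(10) − (-12)(13) = 116
Σ = 229
Signed area = Σ/2 = 114.5 (positive ⇒ counter-clockwise traversal).

114.5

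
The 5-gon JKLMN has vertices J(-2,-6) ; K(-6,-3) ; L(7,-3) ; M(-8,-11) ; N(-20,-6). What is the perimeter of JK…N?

|JK| = √((-4)² + (3)²) = √25 = 5
|KL| = √((13)² + (0)²) = √169 = 13
|LM| = √((-15)² + (-8)²) = √289 = 17
|MN| = √((-12)² + (5)²) = √169 = 13
|NJ| = √((18)² + (0)²) = √324 = 18
Perimeter = 5 + 13 + 17 + 13 + 18 = 66.

66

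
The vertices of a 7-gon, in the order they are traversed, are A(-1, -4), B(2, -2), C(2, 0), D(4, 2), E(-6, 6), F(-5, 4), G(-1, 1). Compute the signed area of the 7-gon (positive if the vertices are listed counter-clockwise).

32

Σ = (10) + (4) + (4) + (36) + (6) + (-1) + (5) = 64
Signed area = Σ/2 = 32 (positive ⇒ counter-clockwise traversal).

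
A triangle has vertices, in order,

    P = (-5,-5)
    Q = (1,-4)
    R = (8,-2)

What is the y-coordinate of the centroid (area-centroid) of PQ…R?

-11/3

Apply the surveyor's formula. First the cross-terms c_i = x_i·y_{i+1} − x_{i+1}·y_i:
  25, 30, -50  ⇒  2A = 5, A = 2.5.
Then Σ (y_i + y_{i+1})·c_i = -55, so ȳ = -55 / (6·2.5) = -11/3.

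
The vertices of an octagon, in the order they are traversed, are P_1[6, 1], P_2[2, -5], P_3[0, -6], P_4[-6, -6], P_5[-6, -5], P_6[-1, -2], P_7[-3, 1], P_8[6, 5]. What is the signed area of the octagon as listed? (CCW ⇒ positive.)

-65.5

P_1→P_2: (6)(-5) − (2)(1) = -32
P_2→P_3: (2)(-6) − (0)(-5) = -12
P_3→P_4: (0)(-6) − (-6)(-6) = -36
P_4→P_5: (-6)(-5) − (-6)(-6) = -6
P_5→P_6: (-6)(-2) − (-1)(-5) = 7
P_6→P_7: (-1)(1) − (-3)(-2) = -7
P_7→P_8: (-3)(5) − (6)(1) = -21
P_8→P_1: (6)(1) − (6)(5) = -24
Σ = -131
Signed area = Σ/2 = -65.5 (negative ⇒ clockwise traversal).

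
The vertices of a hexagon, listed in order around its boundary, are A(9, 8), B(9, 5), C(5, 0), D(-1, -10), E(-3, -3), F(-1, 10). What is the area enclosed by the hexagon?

Apply the shoelace formula: 2A = Σ (x_i·y_{i+1} − x_{i+1}·y_i), indices taken mod 6.
Σ = (-27) + (-25) + (-50) + (-27) + (-33) + (-98) = -260
Area = |Σ|/2 = 130.

130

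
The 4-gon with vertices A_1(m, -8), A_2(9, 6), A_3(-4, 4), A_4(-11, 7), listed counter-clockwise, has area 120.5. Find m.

-5

Write out the shoelace sum; only the two edges meeting at A_1 involve m:
2·Area = [((-11)·(-8) − m·7) + (m·6 − 9·(-8))] + 76
       = -1·m + 236 = 241
⇒ m = -5.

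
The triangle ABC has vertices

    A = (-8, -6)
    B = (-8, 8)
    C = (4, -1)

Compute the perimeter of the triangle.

|AB| = √((0)² + (14)²) = √196 = 14
|BC| = √((12)² + (-9)²) = √225 = 15
|CA| = √((-12)² + (-5)²) = √169 = 13
Perimeter = 14 + 15 + 13 = 42.

42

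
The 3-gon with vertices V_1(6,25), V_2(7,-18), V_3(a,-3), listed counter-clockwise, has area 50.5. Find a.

9

Write out the shoelace sum; only the two edges meeting at V_3 involve a:
2·Area = [(7·(-3) − a·(-18)) + (a·25 − 6·(-3))] + -283
       = 43·a + -286 = 101
⇒ a = 9.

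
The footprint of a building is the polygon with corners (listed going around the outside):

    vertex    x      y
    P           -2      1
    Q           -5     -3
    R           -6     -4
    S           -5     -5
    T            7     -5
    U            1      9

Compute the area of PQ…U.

Apply the shoelace formula: 2A = Σ (x_i·y_{i+1} − x_{i+1}·y_i), indices taken mod 6.
Σ = (11) + (2) + (10) + (60) + (68) + (19) = 170
Area = |Σ|/2 = 85.

85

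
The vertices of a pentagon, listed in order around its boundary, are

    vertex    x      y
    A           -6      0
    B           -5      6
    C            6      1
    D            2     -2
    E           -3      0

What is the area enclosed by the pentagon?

48.5

Σ = (-36) + (-41) + (-14) + (-6) + (0) = -97
Area = |Σ|/2 = 48.5.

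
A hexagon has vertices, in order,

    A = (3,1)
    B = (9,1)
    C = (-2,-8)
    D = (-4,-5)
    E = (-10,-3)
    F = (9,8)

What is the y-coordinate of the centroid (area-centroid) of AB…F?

Apply the shoelace formula. First the cross-terms c_i = x_i·y_{i+1} − x_{i+1}·y_i:
  -6, -70, -22, -38, -53, -15  ⇒  2A = -204, A = -102.
Then Σ (y_i + y_{i+1})·c_i = 668, so ȳ = 668 / (6·(-102)) = -167/153.

-167/153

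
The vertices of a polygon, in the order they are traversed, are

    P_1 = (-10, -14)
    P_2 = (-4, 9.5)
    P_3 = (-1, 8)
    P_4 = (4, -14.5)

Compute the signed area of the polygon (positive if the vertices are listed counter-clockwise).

Cross-terms: -151, -22.5, -17.5, -201  ⇒  Σ = -392
Signed area = Σ/2 = -196 (negative ⇒ clockwise traversal).

-196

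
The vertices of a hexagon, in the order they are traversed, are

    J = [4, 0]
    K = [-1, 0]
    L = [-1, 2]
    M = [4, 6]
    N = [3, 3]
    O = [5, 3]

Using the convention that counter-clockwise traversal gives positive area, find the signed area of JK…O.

-20

Σ = (0) + (-2) + (-14) + (-6) + (-6) + (-12) = -40
Signed area = Σ/2 = -20 (negative ⇒ clockwise traversal).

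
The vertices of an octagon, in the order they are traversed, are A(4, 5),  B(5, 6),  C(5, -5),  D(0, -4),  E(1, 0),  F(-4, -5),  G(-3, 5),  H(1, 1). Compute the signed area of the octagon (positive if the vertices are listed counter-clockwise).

-59.5

Apply the shoelace formula: 2A = Σ (x_i·y_{i+1} − x_{i+1}·y_i), indices taken mod 8.
Σ = (-1) + (-55) + (-20) + (4) + (-5) + (-35) + (-8) + (1) = -119
Signed area = Σ/2 = -59.5 (negative ⇒ clockwise traversal).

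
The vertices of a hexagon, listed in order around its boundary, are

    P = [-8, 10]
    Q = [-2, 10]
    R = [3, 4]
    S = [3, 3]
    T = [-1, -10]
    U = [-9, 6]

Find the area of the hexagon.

Apply the surveyor's formula: 2A = Σ (x_i·y_{i+1} − x_{i+1}·y_i), indices taken mod 6.
P→Q: (-8)(10) − (-2)(10) = -60
Q→R: (-2)(4) − (3)(10) = -38
R→S: (3)(3) − (3)(4) = -3
S→T: (3)(-10) − (-1)(3) = -27
T→U: (-1)(6) − (-9)(-10) = -96
U→P: (-9)(10) − (-8)(6) = -42
Σ = -266
Area = |Σ|/2 = 133.

133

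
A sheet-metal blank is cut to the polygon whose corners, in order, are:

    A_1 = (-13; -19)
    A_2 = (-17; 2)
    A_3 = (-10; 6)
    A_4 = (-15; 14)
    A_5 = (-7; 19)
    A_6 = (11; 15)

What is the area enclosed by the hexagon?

498

Apply the surveyor's formula: 2A = Σ (x_i·y_{i+1} − x_{i+1}·y_i), indices taken mod 6.
Σ = (-349) + (-82) + (-50) + (-187) + (-314) + (-14) = -996
Area = |Σ|/2 = 498.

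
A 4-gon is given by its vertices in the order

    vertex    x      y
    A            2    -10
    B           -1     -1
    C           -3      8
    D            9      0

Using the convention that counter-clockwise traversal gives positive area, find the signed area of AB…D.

-92.5

Apply Gauss's area formula: 2A = Σ (x_i·y_{i+1} − x_{i+1}·y_i), indices taken mod 4.
Cross-terms: -12, -11, -72, -90  ⇒  Σ = -185
Signed area = Σ/2 = -92.5 (negative ⇒ clockwise traversal).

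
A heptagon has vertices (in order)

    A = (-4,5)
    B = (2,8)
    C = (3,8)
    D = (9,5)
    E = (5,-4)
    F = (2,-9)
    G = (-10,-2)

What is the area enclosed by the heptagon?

Σ = (-42) + (-8) + (-57) + (-61) + (-37) + (-94) + (-58) = -357
Area = |Σ|/2 = 178.5.

178.5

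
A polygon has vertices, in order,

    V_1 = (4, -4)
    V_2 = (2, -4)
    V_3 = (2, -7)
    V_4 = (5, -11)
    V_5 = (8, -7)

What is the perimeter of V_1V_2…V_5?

20

|V_1V_2| = √((-2)² + (0)²) = √4 = 2
|V_2V_3| = √((0)² + (-3)²) = √9 = 3
|V_3V_4| = √((3)² + (-4)²) = √25 = 5
|V_4V_5| = √((3)² + (4)²) = √25 = 5
|V_5V_1| = √((-4)² + (3)²) = √25 = 5
Perimeter = 2 + 3 + 5 + 5 + 5 = 20.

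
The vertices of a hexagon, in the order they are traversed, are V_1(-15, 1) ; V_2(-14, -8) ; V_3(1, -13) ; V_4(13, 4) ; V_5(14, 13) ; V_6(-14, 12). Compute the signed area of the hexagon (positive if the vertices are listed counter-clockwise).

Apply the shoelace formula: 2A = Σ (x_i·y_{i+1} − x_{i+1}·y_i), indices taken mod 6.
Σ = (134) + (190) + (173) + (113) + (350) + (166) = 1126
Signed area = Σ/2 = 563 (positive ⇒ counter-clockwise traversal).

563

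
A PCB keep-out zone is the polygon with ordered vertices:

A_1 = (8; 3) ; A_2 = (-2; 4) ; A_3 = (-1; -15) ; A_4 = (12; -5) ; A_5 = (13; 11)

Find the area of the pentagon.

Apply the surveyor's formula: 2A = Σ (x_i·y_{i+1} − x_{i+1}·y_i), indices taken mod 5.
A_1→A_2: (8)(4) − (-2)(3) = 38
A_2→A_3: (-2)(-15) − (-1)(4) = 34
A_3→A_4: (-1)(-5) − (12)(-15) = 185
A_4→A_5: (12)(11) − (13)(-5) = 197
A_5→A_1: (13)(3) − (8)(11) = -49
Σ = 405
Area = |Σ|/2 = 202.5.

202.5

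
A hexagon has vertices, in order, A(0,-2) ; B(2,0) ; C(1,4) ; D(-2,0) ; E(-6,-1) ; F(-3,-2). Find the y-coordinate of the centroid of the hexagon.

Apply the surveyor's formula. First the cross-terms c_i = x_i·y_{i+1} − x_{i+1}·y_i:
  4, 8, 8, 2, 9, 6  ⇒  2A = 37, A = 18.5.
Then Σ (y_i + y_{i+1})·c_i = 3, so ȳ = 3 / (6·18.5) = 1/37.

1/37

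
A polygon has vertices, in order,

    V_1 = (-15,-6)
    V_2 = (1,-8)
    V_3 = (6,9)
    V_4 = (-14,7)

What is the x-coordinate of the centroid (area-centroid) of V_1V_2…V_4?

Apply the surveyor's formula. First the cross-terms c_i = x_i·y_{i+1} − x_{i+1}·y_i:
  126, 57, 168, 189  ⇒  2A = 540, A = 270.
Then Σ (x_i + x_{i+1})·c_i = -8190, so x̄ = -8190 / (6·270) = -91/18.

-91/18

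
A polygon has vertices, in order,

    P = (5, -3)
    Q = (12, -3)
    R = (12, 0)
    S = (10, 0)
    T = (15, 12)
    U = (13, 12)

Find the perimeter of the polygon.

|PQ| = √((7)² + (0)²) = √49 = 7
|QR| = √((0)² + (3)²) = √9 = 3
|RS| = √((-2)² + (0)²) = √4 = 2
|ST| = √((5)² + (12)²) = √169 = 13
|TU| = √((-2)² + (0)²) = √4 = 2
|UP| = √((-8)² + (-15)²) = √289 = 17
Perimeter = 7 + 3 + 2 + 13 + 2 + 17 = 44.

44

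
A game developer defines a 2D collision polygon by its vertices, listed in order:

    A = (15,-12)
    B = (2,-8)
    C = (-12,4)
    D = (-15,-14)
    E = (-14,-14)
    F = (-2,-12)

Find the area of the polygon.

201

Apply Gauss's area formula: 2A = Σ (x_i·y_{i+1} − x_{i+1}·y_i), indices taken mod 6.
Cross-terms: -96, -88, 228, 14, 140, 204  ⇒  Σ = 402
Area = |Σ|/2 = 201.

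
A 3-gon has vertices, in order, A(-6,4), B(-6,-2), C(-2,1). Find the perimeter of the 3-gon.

16

|AB| = √((0)² + (-6)²) = √36 = 6
|BC| = √((4)² + (3)²) = √25 = 5
|CA| = √((-4)² + (3)²) = √25 = 5
Perimeter = 6 + 5 + 5 = 16.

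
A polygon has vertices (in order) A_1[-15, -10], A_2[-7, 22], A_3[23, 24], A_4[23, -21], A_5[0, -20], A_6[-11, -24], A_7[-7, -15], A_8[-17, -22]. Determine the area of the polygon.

Apply the shoelace formula: 2A = Σ (x_i·y_{i+1} − x_{i+1}·y_i), indices taken mod 8.
A_1→A_2: (-15)(22) − (-7)(-10) = -400
A_2→A_3: (-7)(24) − (23)(22) = -674
A_3→A_4: (23)(-21) − (23)(24) = -1035
A_4→A_5: (23)(-20) − (0)(-21) = -460
A_5→A_6: (0)(-24) − (-11)(-20) = -220
A_6→A_7: (-11)(-15) − (-7)(-24) = -3
A_7→A_8: (-7)(-22) − (-17)(-15) = -101
A_8→A_1: (-17)(-10) − (-15)(-22) = -160
Σ = -3053
Area = |Σ|/2 = 1526.5.

1526.5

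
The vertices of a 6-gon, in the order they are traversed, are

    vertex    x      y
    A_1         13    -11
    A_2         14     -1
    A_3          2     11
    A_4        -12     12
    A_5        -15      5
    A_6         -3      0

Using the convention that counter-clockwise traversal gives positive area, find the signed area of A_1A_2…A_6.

310.5

Apply the surveyor's formula: 2A = Σ (x_i·y_{i+1} − x_{i+1}·y_i), indices taken mod 6.
Σ = (141) + (156) + (156) + (120) + (15) + (33) = 621
Signed area = Σ/2 = 310.5 (positive ⇒ counter-clockwise traversal).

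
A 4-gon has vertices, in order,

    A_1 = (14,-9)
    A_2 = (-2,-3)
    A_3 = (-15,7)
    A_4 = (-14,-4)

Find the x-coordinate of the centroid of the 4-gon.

-1433/221

Apply the surveyor's formula. First the cross-terms c_i = x_i·y_{i+1} − x_{i+1}·y_i:
  -60, -59, 158, 182  ⇒  2A = 221, A = 110.5.
Then Σ (x_i + x_{i+1})·c_i = -4299, so x̄ = -4299 / (6·110.5) = -1433/221.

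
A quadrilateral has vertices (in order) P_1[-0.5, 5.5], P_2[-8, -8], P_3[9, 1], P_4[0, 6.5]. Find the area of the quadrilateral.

Σ = (48) + (64) + (58.5) + (3.25) = 173.75
Area = |Σ|/2 = 86.875.

86.875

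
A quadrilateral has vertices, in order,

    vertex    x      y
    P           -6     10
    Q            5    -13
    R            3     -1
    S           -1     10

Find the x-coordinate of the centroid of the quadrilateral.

-16/141

Apply Gauss's area formula. First the cross-terms c_i = x_i·y_{i+1} − x_{i+1}·y_i:
  28, 34, 29, 50  ⇒  2A = 141, A = 70.5.
Then Σ (x_i + x_{i+1})·c_i = -48, so x̄ = -48 / (6·70.5) = -16/141.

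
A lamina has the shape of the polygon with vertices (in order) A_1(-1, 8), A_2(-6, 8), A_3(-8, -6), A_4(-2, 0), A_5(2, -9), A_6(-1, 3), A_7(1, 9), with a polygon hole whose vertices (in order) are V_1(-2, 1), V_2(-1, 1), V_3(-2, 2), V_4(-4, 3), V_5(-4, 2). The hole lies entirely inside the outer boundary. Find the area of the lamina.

71.5

Outer boundary:
Σ = (40) + (100) + (-12) + (18) + (-3) + (-12) + (17) = 148
Area = |Σ|/2 = 74.
Hole:
Apply the shoelace (surveyor's) formula: 2A = Σ (x_i·y_{i+1} − x_{i+1}·y_i), indices taken mod 5.
Cross-terms: -1, 0, 2, 4, 0  ⇒  Σ = 5
Area = |Σ|/2 = 2.5.
Net area = 74 − 2.5 = 71.5.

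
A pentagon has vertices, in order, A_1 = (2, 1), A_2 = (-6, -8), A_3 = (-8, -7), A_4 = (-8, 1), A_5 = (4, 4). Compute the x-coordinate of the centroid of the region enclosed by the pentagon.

Apply the shoelace formula. First the cross-terms c_i = x_i·y_{i+1} − x_{i+1}·y_i:
  -10, -22, -64, -36, -4  ⇒  2A = -136, A = -68.
Then Σ (x_i + x_{i+1})·c_i = 1492, so x̄ = 1492 / (6·(-68)) = -373/102.

-373/102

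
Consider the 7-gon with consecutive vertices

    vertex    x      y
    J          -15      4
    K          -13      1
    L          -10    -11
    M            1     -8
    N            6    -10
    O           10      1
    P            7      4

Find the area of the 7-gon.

Apply the surveyor's formula: 2A = Σ (x_i·y_{i+1} − x_{i+1}·y_i), indices taken mod 7.
Σ = (37) + (153) + (91) + (38) + (106) + (33) + (88) = 546
Area = |Σ|/2 = 273.

273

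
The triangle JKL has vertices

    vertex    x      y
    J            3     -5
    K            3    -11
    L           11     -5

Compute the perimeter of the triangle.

24

|JK| = √((0)² + (-6)²) = √36 = 6
|KL| = √((8)² + (6)²) = √100 = 10
|LJ| = √((-8)² + (0)²) = √64 = 8
Perimeter = 6 + 10 + 8 = 24.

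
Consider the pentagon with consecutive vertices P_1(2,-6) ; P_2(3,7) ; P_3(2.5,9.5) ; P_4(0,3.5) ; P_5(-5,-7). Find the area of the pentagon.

Cross-terms: 32, 11, 8.75, 17.5, 44  ⇒  Σ = 113.25
Area = |Σ|/2 = 56.625.

56.625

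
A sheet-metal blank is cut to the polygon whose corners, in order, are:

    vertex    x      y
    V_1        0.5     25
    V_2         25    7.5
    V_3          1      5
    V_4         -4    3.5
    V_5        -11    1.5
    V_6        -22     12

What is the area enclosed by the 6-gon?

551.375

Apply the shoelace (surveyor's) formula: 2A = Σ (x_i·y_{i+1} − x_{i+1}·y_i), indices taken mod 6.
V_1→V_2: (0.5)(7.5) − (25)(25) = -621.25
V_2→V_3: (25)(5) − (1)(7.5) = 117.5
V_3→V_4: (1)(3.5) − (-4)(5) = 23.5
V_4→V_5: (-4)(1.5) − (-11)(3.5) = 32.5
V_5→V_6: (-11)(12) − (-22)(1.5) = -99
V_6→V_1: (-22)(25) − (0.5)(12) = -556
Σ = -1102.75
Area = |Σ|/2 = 551.375.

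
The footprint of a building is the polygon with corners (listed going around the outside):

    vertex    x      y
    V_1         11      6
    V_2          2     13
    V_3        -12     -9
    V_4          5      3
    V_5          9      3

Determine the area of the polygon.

143.5

V_1→V_2: (11)(13) − (2)(6) = 131
V_2→V_3: (2)(-9) − (-12)(13) = 138
V_3→V_4: (-12)(3) − (5)(-9) = 9
V_4→V_5: (5)(3) − (9)(3) = -12
V_5→V_1: (9)(6) − (11)(3) = 21
Σ = 287
Area = |Σ|/2 = 143.5.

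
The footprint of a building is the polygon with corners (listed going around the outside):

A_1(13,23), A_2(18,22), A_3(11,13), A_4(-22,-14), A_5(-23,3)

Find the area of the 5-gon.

480

Apply the shoelace (surveyor's) formula: 2A = Σ (x_i·y_{i+1} − x_{i+1}·y_i), indices taken mod 5.
Cross-terms: -128, -8, 132, -388, -568  ⇒  Σ = -960
Area = |Σ|/2 = 480.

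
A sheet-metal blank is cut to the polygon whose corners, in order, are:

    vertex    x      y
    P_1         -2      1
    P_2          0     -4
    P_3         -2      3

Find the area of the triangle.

Apply the shoelace (surveyor's) formula: 2A = Σ (x_i·y_{i+1} − x_{i+1}·y_i), indices taken mod 3.
Σ = (8) + (-8) + (4) = 4
Area = |Σ|/2 = 2.

2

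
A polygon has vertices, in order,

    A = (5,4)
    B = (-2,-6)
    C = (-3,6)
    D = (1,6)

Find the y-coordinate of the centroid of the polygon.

28/17

Apply Gauss's area formula. First the cross-terms c_i = x_i·y_{i+1} − x_{i+1}·y_i:
  -22, -30, -24, -26  ⇒  2A = -102, A = -51.
Then Σ (y_i + y_{i+1})·c_i = -504, so ȳ = -504 / (6·(-51)) = 28/17.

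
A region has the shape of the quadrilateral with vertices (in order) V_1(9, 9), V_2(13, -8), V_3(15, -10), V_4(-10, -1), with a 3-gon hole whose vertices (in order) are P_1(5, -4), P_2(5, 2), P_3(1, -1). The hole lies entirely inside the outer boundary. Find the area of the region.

Outer boundary:
Cross-terms: -189, -10, -115, -81  ⇒  Σ = -395
Area = |Σ|/2 = 197.5.
Hole:
Apply the shoelace formula: 2A = Σ (x_i·y_{i+1} − x_{i+1}·y_i), indices taken mod 3.
Σ = (30) + (-7) + (1) = 24
Area = |Σ|/2 = 12.
Net area = 197.5 − 12 = 185.5.

185.5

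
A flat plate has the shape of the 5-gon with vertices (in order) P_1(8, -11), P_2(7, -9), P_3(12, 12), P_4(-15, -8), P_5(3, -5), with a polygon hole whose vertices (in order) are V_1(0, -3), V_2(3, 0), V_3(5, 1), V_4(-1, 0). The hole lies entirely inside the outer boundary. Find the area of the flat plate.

185.5

Outer boundary:
Apply the shoelace (surveyor's) formula: 2A = Σ (x_i·y_{i+1} − x_{i+1}·y_i), indices taken mod 5.
Σ = (5) + (192) + (84) + (99) + (7) = 387
Area = |Σ|/2 = 193.5.
Hole:
Apply Gauss's area formula: 2A = Σ (x_i·y_{i+1} − x_{i+1}·y_i), indices taken mod 4.
V_1→V_2: (0)(0) − (3)(-3) = 9
V_2→V_3: (3)(1) − (5)(0) = 3
V_3→V_4: (5)(0) − (-1)(1) = 1
V_4→V_1: (-1)(-3) − (0)(0) = 3
Σ = 16
Area = |Σ|/2 = 8.
Net area = 193.5 − 8 = 185.5.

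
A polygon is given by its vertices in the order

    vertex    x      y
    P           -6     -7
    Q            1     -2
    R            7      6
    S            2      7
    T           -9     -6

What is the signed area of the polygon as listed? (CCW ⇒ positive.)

77

Apply the shoelace formula: 2A = Σ (x_i·y_{i+1} − x_{i+1}·y_i), indices taken mod 5.
Σ = (19) + (20) + (37) + (51) + (27) = 154
Signed area = Σ/2 = 77 (positive ⇒ counter-clockwise traversal).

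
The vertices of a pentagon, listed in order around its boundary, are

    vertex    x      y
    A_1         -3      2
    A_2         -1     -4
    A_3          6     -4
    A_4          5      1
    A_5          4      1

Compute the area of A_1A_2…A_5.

40

Cross-terms: 14, 28, 26, 1, 11  ⇒  Σ = 80
Area = |Σ|/2 = 40.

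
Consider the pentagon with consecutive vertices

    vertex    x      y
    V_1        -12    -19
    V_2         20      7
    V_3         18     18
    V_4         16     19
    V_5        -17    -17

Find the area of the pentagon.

377

Apply the shoelace (surveyor's) formula: 2A = Σ (x_i·y_{i+1} − x_{i+1}·y_i), indices taken mod 5.
Σ = (296) + (234) + (54) + (51) + (119) = 754
Area = |Σ|/2 = 377.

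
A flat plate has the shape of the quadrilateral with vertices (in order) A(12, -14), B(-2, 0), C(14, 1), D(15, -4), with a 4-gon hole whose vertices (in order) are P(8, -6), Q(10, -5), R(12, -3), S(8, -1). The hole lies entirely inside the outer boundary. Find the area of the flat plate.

Outer boundary:
Apply the shoelace (surveyor's) formula: 2A = Σ (x_i·y_{i+1} − x_{i+1}·y_i), indices taken mod 4.
Cross-terms: -28, -2, -71, -162  ⇒  Σ = -263
Area = |Σ|/2 = 131.5.
Hole:
Apply the shoelace (surveyor's) formula: 2A = Σ (x_i·y_{i+1} − x_{i+1}·y_i), indices taken mod 4.
Σ = (20) + (30) + (12) + (-40) = 22
Area = |Σ|/2 = 11.
Net area = 131.5 − 11 = 120.5.

120.5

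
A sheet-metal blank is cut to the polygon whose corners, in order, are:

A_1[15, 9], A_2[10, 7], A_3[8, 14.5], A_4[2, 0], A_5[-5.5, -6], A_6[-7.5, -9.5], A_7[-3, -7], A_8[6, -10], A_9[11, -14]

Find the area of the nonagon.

250.625

Apply the shoelace (surveyor's) formula: 2A = Σ (x_i·y_{i+1} − x_{i+1}·y_i), indices taken mod 9.
A_1→A_2: (15)(7) − (10)(9) = 15
A_2→A_3: (10)(14.5) − (8)(7) = 89
A_3→A_4: (8)(0) − (2)(14.5) = -29
A_4→A_5: (2)(-6) − (-5.5)(0) = -12
A_5→A_6: (-5.5)(-9.5) − (-7.5)(-6) = 7.25
A_6→A_7: (-7.5)(-7) − (-3)(-9.5) = 24
A_7→A_8: (-3)(-10) − (6)(-7) = 72
A_8→A_9: (6)(-14) − (11)(-10) = 26
A_9→A_1: (11)(9) − (15)(-14) = 309
Σ = 501.25
Area = |Σ|/2 = 250.625.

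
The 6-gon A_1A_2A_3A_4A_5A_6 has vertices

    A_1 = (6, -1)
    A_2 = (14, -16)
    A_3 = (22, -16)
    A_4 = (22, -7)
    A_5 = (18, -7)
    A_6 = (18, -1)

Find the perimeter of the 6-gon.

56

|A_1A_2| = √((8)² + (-15)²) = √289 = 17
|A_2A_3| = √((8)² + (0)²) = √64 = 8
|A_3A_4| = √((0)² + (9)²) = √81 = 9
|A_4A_5| = √((-4)² + (0)²) = √16 = 4
|A_5A_6| = √((0)² + (6)²) = √36 = 6
|A_6A_1| = √((-12)² + (0)²) = √144 = 12
Perimeter = 17 + 8 + 9 + 4 + 6 + 12 = 56.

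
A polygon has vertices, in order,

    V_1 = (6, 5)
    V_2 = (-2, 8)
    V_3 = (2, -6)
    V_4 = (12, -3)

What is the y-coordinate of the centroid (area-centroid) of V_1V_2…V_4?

14/27

Apply the surveyor's formula. First the cross-terms c_i = x_i·y_{i+1} − x_{i+1}·y_i:
  58, -4, 66, 78  ⇒  2A = 198, A = 99.
Then Σ (y_i + y_{i+1})·c_i = 308, so ȳ = 308 / (6·99) = 14/27.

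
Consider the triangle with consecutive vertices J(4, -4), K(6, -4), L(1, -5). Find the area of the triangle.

1

Apply the surveyor's formula: 2A = Σ (x_i·y_{i+1} − x_{i+1}·y_i), indices taken mod 3.
Cross-terms: 8, -26, 16  ⇒  Σ = -2
Area = |Σ|/2 = 1.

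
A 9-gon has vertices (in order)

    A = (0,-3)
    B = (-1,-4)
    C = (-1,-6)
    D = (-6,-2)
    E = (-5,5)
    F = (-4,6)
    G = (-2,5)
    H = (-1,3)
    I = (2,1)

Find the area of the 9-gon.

Apply the shoelace formula: 2A = Σ (x_i·y_{i+1} − x_{i+1}·y_i), indices taken mod 9.
Cross-terms: -3, 2, -34, -40, -10, -8, -1, -7, -6  ⇒  Σ = -107
Area = |Σ|/2 = 53.5.

53.5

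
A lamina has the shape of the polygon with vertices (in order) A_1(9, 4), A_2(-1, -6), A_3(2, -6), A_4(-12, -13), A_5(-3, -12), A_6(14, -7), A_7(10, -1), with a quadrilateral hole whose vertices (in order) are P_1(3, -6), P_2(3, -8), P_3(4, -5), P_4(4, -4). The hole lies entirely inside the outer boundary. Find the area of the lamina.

Outer boundary:
Apply the shoelace formula: 2A = Σ (x_i·y_{i+1} − x_{i+1}·y_i), indices taken mod 7.
Cross-terms: -50, 18, -98, 105, 189, 56, 49  ⇒  Σ = 269
Area = |Σ|/2 = 134.5.
Hole:
Apply the shoelace (surveyor's) formula: 2A = Σ (x_i·y_{i+1} − x_{i+1}·y_i), indices taken mod 4.
P_1→P_2: (3)(-8) − (3)(-6) = -6
P_2→P_3: (3)(-5) − (4)(-8) = 17
P_3→P_4: (4)(-4) − (4)(-5) = 4
P_4→P_1: (4)(-6) − (3)(-4) = -12
Σ = 3
Area = |Σ|/2 = 1.5.
Net area = 134.5 − 1.5 = 133.

133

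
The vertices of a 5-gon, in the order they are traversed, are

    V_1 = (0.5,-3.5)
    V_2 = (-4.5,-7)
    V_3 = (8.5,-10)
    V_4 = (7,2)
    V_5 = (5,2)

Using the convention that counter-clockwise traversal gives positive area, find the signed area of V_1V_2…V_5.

V_1→V_2: (0.5)(-7) − (-4.5)(-3.5) = -19.25
V_2→V_3: (-4.5)(-10) − (8.5)(-7) = 104.5
V_3→V_4: (8.5)(2) − (7)(-10) = 87
V_4→V_5: (7)(2) − (5)(2) = 4
V_5→V_1: (5)(-3.5) − (0.5)(2) = -18.5
Σ = 157.75
Signed area = Σ/2 = 78.875 (positive ⇒ counter-clockwise traversal).

78.875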